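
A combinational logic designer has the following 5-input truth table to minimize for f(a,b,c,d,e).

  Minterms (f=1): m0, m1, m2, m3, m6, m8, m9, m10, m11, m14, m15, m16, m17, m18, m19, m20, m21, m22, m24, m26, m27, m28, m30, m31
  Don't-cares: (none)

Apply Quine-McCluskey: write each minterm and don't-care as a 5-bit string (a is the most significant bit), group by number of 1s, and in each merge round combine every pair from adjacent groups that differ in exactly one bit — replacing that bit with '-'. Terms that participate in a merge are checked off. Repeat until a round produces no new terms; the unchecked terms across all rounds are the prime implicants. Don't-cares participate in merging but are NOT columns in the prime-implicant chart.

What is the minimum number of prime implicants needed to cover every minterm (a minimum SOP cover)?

[col 0] 00000*, 00001*, 00010*, 00011*, 00110*, 01000*, 01001*, 01010*, 01011*, 01110*, 01111*, 10000*, 10001*, 10010*, 10011*, 10100*, 10101*, 10110*, 11000*, 11010*, 11011*, 11100*, 11110*, 11111*
[col 1] -0000*, -0001*, -0010*, -0011*, -0110*, -1000*, -1010*, -1011*, -1110*, -1111*, 0-000*, 0-001*, 0-010*, 0-011*, 0-110*, 00-10*, 000-0*, 000-1*, 0000-*, 0001-*, 01-10*, 01-11*, 010-0*, 010-1*, 0100-*, 0101-*, 0111-*, 1-000*, 1-010*, 1-011*, 1-100*, 1-110*, 10-00*, 10-01*, 10-10*, 100-0*, 100-1*, 1000-*, 1001-*, 101-0*, 1010-*, 11-00*, 11-10*, 11-11*, 110-0*, 1101-*, 111-0*, 1111-*
[col 2] --000*, --010*, --011*, --110*, -0-10*, -00-0*, -00-1*, -000-*, -001-*, -1-10*, -1-11*, -10-0*, -101-*, -111-*, 0--10*, 0-0-0*, 0-0-1*, 0-00-*, 0-01-*, 000--*, 01-1-*, 010--*, 1--00*, 1--10*, 1-0-0*, 1-01-*, 1-1-0*, 10--0*, 10-0-, 100--*, 11--0*, 11-1-*
[col 3] ---10, --0-0, --01-, -00--, -1-1-, 0-0--, 1---0
Prime implicants: ---10, --0-0, --01-, -00--, -1-1-, 0-0--, 1---0, 10-0-
PI chart (minterm → PIs covering it):
  0 | --0-0,-00--,0-0--
  1 | -00--,0-0--
  2 | ---10,--0-0,--01-,-00--,0-0--
  3 | --01-,-00--,0-0--
  6 | ---10  (sole → essential)
  8 | --0-0,0-0--
  9 | 0-0--  (sole → essential)
  10 | ---10,--0-0,--01-,-1-1-,0-0--
  11 | --01-,-1-1-,0-0--
  14 | ---10,-1-1-
  15 | -1-1-  (sole → essential)
  16 | --0-0,-00--,1---0,10-0-
  17 | -00--,10-0-
  18 | ---10,--0-0,--01-,-00--,1---0
  19 | --01-,-00--
  20 | 1---0,10-0-
  21 | 10-0-  (sole → essential)
  22 | ---10,1---0
  24 | --0-0,1---0
  26 | ---10,--0-0,--01-,-1-1-,1---0
  27 | --01-,-1-1-
  28 | 1---0  (sole → essential)
  30 | ---10,-1-1-,1---0
  31 | -1-1-  (sole → essential)
Essential prime implicants: ---10, -1-1-, 0-0--, 1---0, 10-0-
Petrick residual → --01-
Minimum SOP uses 6 PIs: de' + c'd + bd + a'c' + ae' + ab'd'

6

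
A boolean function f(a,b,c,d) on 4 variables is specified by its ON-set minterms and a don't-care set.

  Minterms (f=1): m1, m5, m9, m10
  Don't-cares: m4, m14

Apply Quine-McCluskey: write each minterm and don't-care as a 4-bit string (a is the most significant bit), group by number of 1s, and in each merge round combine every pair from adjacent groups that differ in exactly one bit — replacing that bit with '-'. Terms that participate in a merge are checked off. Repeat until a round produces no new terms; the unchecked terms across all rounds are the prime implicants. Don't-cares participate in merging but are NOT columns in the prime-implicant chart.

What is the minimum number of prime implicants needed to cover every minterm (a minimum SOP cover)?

3

size-2^0 implicants → 0001(✓)  0100(✓)  0101(✓)  1001(✓)  1010(✓)  1110(✓)
size-2^1 implicants → -001  0-01  010-  1-10
Unchecked terms (primes): -001, 0-01, 010-, 1-10
Minterm coverage:
  m1 ⊆ -001,0-01
  m5 ⊆ 0-01,010-
  m9 ⊆ -001 [E]
  m10 ⊆ 1-10 [E]
E = {-001, 1-10}
Petrick residual → 0-01
Cover = b'c'd + a'c'd + acd'  |cover|=3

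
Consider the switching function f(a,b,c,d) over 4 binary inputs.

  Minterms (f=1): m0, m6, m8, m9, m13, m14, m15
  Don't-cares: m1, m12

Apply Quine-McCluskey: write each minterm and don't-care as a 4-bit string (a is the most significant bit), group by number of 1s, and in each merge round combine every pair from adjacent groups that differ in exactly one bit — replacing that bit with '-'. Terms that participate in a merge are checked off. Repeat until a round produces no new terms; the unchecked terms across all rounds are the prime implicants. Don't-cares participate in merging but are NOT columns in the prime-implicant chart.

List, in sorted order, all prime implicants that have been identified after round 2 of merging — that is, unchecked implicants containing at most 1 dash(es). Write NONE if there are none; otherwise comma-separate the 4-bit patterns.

-110

Round 0: 0000✓ 0001✓ 0110✓ 1000✓ 1001✓ 1100✓ 1101✓ 1110✓ 1111✓
Round 1: -000✓ -001✓ -110 000-✓ 1-00✓ 1-01✓ 100-✓ 11-0✓ 11-1✓ 110-✓ 111-✓
Round 2: -00- 1-0- 11--
PIs = {-00-, -110, 1-0-, 11--}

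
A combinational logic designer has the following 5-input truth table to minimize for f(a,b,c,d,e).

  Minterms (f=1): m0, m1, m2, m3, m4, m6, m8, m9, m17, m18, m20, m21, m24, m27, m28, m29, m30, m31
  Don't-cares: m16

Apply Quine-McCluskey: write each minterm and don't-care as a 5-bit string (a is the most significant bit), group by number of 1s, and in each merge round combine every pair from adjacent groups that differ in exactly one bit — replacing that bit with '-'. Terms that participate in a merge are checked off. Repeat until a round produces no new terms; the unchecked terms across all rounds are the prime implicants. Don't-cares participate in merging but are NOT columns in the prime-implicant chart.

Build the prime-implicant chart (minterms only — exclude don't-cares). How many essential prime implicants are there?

6

Round 0: 00000✓ 00001✓ 00010✓ 00011✓ 00100✓ 00110✓ 01000✓ 01001✓ 10000✓ 10001✓ 10010✓ 10100✓ 10101✓ 11000✓ 11011✓ 11100✓ 11101✓ 11110✓ 11111✓
Round 1: -0000✓ -0001✓ -0010✓ -0100✓ -1000✓ 0-000✓ 0-001✓ 00-00✓ 00-10✓ 000-0✓ 000-1✓ 0000-✓ 0001-✓ 001-0✓ 0100-✓ 1-000✓ 1-100✓ 1-101✓ 10-00✓ 10-01✓ 100-0✓ 1000-✓ 1010-✓ 11-00✓ 11-11 111-0✓ 111-1✓ 1110-✓ 1111-✓
Round 2: --000 -0-00 -00-0 -000- 0-00- 00--0 000-- 1--00 1-10- 10-0- 111--
PIs = {--000, -0-00, -00-0, -000-, 0-00-, 00--0, 000--, 1--00, 1-10-, 10-0-, 11-11, 111--}
Coverage chart:
  m0: --000,-0-00,-00-0,-000-,0-00-,00--0,000--
  m1: -000-,0-00-,000--
  m2: -00-0,00--0,000--
  m3: 000-- ←essential
  m4: -0-00,00--0
  m6: 00--0 ←essential
  m8: --000,0-00-
  m9: 0-00- ←essential
  m17: -000-,10-0-
  m18: -00-0 ←essential
  m20: -0-00,1--00,1-10-,10-0-
  m21: 1-10-,10-0-
  m24: --000,1--00
  m27: 11-11 ←essential
  m28: 1--00,1-10-,111--
  m29: 1-10-,111--
  m30: 111-- ←essential
  m31: 11-11,111--
Essential: -00-0, 0-00-, 00--0, 000--, 11-11, 111--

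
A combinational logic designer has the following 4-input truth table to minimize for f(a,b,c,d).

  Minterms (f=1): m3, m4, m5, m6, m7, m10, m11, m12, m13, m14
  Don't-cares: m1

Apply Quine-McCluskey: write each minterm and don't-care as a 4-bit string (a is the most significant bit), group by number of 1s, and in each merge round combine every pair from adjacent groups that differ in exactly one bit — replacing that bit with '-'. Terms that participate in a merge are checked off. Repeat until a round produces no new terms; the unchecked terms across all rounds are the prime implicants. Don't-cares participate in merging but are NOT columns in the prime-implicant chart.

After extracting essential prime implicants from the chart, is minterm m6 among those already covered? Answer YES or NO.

NO

Round 0: 0001✓ 0011✓ 0100✓ 0101✓ 0110✓ 0111✓ 1010✓ 1011✓ 1100✓ 1101✓ 1110✓
Round 1: -011 -100✓ -101✓ -110✓ 0-01✓ 0-11✓ 00-1✓ 01-0✓ 01-1✓ 010-✓ 011-✓ 1-10 101- 11-0✓ 110-✓
Round 2: -1-0 -10- 0--1 01--
PIs = {-011, -1-0, -10-, 0--1, 01--, 1-10, 101-}
Coverage chart:
  m3: -011,0--1
  m4: -1-0,-10-,01--
  m5: -10-,0--1,01--
  m6: -1-0,01--
  m7: 0--1,01--
  m10: 1-10,101-
  m11: -011,101-
  m12: -1-0,-10-
  m13: -10- ←essential
  m14: -1-0,1-10
Essential: -10-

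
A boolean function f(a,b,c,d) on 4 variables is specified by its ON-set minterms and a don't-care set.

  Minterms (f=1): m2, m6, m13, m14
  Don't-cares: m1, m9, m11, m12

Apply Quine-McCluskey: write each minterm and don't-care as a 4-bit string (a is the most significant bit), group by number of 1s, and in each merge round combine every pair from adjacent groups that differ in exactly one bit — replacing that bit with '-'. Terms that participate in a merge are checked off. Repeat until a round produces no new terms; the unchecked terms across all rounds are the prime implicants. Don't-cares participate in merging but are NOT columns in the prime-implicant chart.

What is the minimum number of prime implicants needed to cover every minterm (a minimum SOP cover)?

3

size-2^0 implicants → 0001(✓)  0010(✓)  0110(✓)  1001(✓)  1011(✓)  1100(✓)  1101(✓)  1110(✓)
size-2^1 implicants → -001  -110  0-10  1-01  10-1  11-0  110-
Unchecked terms (primes): -001, -110, 0-10, 1-01, 10-1, 11-0, 110-
Minterm coverage:
  m2 ⊆ 0-10 [E]
  m6 ⊆ -110,0-10
  m13 ⊆ 1-01,110-
  m14 ⊆ -110,11-0
E = {0-10}
Petrick residual → -110, 1-01
Cover = bcd' + a'cd' + ac'd  |cover|=3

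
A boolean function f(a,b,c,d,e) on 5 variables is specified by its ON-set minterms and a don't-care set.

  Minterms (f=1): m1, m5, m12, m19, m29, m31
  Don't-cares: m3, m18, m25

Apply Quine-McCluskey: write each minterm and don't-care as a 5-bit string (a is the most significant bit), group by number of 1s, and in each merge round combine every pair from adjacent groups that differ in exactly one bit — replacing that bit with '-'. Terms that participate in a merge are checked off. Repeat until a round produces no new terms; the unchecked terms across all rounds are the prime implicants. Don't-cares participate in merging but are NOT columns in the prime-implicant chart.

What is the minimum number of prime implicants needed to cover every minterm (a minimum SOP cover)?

4

[col 0] 00001*, 00011*, 00101*, 01100, 10010*, 10011*, 11001*, 11101*, 11111*
[col 1] -0011, 00-01, 000-1, 1001-, 11-01, 111-1
Prime implicants: -0011, 00-01, 000-1, 01100, 1001-, 11-01, 111-1
PI chart (minterm → PIs covering it):
  1 | 00-01,000-1
  5 | 00-01  (sole → essential)
  12 | 01100  (sole → essential)
  19 | -0011,1001-
  29 | 11-01,111-1
  31 | 111-1  (sole → essential)
Essential prime implicants: 00-01, 01100, 111-1
Petrick residual → -0011
Minimum SOP uses 4 PIs: b'c'de + a'b'd'e + a'bcd'e' + abce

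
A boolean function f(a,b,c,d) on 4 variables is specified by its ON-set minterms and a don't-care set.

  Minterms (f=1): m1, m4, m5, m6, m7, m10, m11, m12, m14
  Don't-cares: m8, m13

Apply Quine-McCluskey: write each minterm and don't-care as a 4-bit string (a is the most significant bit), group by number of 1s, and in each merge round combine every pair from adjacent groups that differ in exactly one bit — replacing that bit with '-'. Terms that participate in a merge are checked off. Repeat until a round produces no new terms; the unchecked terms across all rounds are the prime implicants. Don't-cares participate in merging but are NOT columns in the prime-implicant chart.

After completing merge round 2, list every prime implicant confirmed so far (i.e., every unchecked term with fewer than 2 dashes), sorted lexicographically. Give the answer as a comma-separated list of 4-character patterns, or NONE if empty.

0-01, 101-

size-2^0 implicants → 0001(✓)  0100(✓)  0101(✓)  0110(✓)  0111(✓)  1000(✓)  1010(✓)  1011(✓)  1100(✓)  1101(✓)  1110(✓)
size-2^1 implicants → -100(✓)  -101(✓)  -110(✓)  0-01  01-0(✓)  01-1(✓)  010-(✓)  011-(✓)  1-00(✓)  1-10(✓)  10-0(✓)  101-  11-0(✓)  110-(✓)
size-2^2 implicants → -1-0  -10-  01--  1--0
Unchecked terms (primes): -1-0, -10-, 0-01, 01--, 1--0, 101-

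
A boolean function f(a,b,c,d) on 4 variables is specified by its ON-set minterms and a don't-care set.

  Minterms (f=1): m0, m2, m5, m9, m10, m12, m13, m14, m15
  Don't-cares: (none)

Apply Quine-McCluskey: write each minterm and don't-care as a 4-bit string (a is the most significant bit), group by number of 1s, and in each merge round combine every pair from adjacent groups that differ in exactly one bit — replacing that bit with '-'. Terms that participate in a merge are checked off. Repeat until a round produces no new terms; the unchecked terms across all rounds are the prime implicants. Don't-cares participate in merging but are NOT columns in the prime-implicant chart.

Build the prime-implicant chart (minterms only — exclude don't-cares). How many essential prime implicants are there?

size-2^0 implicants → 0000(✓)  0010(✓)  0101(✓)  1001(✓)  1010(✓)  1100(✓)  1101(✓)  1110(✓)  1111(✓)
size-2^1 implicants → -010  -101  00-0  1-01  1-10  11-0(✓)  11-1(✓)  110-(✓)  111-(✓)
size-2^2 implicants → 11--
Unchecked terms (primes): -010, -101, 00-0, 1-01, 1-10, 11--
Minterm coverage:
  m0 ⊆ 00-0 [E]
  m2 ⊆ -010,00-0
  m5 ⊆ -101 [E]
  m9 ⊆ 1-01 [E]
  m10 ⊆ -010,1-10
  m12 ⊆ 11-- [E]
  m13 ⊆ -101,1-01,11--
  m14 ⊆ 1-10,11--
  m15 ⊆ 11-- [E]
E = {-101, 00-0, 1-01, 11--}

4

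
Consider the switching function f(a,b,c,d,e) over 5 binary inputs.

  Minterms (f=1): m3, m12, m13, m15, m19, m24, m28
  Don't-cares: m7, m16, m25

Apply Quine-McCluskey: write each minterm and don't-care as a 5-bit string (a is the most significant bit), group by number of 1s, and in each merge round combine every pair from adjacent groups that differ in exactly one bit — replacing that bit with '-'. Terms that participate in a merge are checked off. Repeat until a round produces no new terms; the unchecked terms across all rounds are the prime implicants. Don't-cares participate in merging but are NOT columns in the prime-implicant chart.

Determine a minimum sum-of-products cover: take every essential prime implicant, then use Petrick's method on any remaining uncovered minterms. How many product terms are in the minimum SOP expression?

4

size-2^0 implicants → 00011(✓)  00111(✓)  01100(✓)  01101(✓)  01111(✓)  10000(✓)  10011(✓)  11000(✓)  11001(✓)  11100(✓)
size-2^1 implicants → -0011  -1100  0-111  00-11  011-1  0110-  1-000  11-00  1100-
Unchecked terms (primes): -0011, -1100, 0-111, 00-11, 011-1, 0110-, 1-000, 11-00, 1100-
Minterm coverage:
  m3 ⊆ -0011,00-11
  m12 ⊆ -1100,0110-
  m13 ⊆ 011-1,0110-
  m15 ⊆ 0-111,011-1
  m19 ⊆ -0011 [E]
  m24 ⊆ 1-000,11-00,1100-
  m28 ⊆ -1100,11-00
E = {-0011}
Petrick residual → -1100, 011-1, 1-000
Cover = b'c'de + bcd'e' + a'bce + ac'd'e'  |cover|=4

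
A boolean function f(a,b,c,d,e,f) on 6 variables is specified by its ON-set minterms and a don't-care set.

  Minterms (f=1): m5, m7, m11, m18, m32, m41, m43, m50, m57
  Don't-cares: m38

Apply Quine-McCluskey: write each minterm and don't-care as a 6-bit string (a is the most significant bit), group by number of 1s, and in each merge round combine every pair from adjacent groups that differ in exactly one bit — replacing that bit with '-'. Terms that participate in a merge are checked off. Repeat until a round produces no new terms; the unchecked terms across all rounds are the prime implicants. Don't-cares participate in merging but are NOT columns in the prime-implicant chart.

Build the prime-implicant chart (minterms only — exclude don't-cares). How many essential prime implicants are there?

5

[col 0] 000101*, 000111*, 001011*, 010010*, 100000, 100110, 101001*, 101011*, 110010*, 111001*
[col 1] -01011, -10010, 0001-1, 1-1001, 1010-1
Prime implicants: -01011, -10010, 0001-1, 1-1001, 100000, 100110, 1010-1
PI chart (minterm → PIs covering it):
  5 | 0001-1  (sole → essential)
  7 | 0001-1  (sole → essential)
  11 | -01011  (sole → essential)
  18 | -10010  (sole → essential)
  32 | 100000  (sole → essential)
  41 | 1-1001,1010-1
  43 | -01011,1010-1
  50 | -10010  (sole → essential)
  57 | 1-1001  (sole → essential)
Essential prime implicants: -01011, -10010, 0001-1, 1-1001, 100000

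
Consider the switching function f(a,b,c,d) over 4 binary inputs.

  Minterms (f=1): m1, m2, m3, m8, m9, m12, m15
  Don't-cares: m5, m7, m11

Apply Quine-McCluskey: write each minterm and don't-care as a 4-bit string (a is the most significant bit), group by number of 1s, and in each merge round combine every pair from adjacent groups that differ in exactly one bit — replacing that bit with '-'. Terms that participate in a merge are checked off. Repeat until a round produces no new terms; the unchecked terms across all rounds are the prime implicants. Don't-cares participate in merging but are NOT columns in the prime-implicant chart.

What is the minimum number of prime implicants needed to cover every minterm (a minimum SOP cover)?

4

size-2^0 implicants → 0001(✓)  0010(✓)  0011(✓)  0101(✓)  0111(✓)  1000(✓)  1001(✓)  1011(✓)  1100(✓)  1111(✓)
size-2^1 implicants → -001(✓)  -011(✓)  -111(✓)  0-01(✓)  0-11(✓)  00-1(✓)  001-  01-1(✓)  1-00  1-11(✓)  10-1(✓)  100-
size-2^2 implicants → --11  -0-1  0--1
Unchecked terms (primes): --11, -0-1, 0--1, 001-, 1-00, 100-
Minterm coverage:
  m1 ⊆ -0-1,0--1
  m2 ⊆ 001- [E]
  m3 ⊆ --11,-0-1,0--1,001-
  m8 ⊆ 1-00,100-
  m9 ⊆ -0-1,100-
  m12 ⊆ 1-00 [E]
  m15 ⊆ --11 [E]
E = {--11, 001-, 1-00}
Petrick residual → -0-1
Cover = cd + b'd + a'b'c + ac'd'  |cover|=4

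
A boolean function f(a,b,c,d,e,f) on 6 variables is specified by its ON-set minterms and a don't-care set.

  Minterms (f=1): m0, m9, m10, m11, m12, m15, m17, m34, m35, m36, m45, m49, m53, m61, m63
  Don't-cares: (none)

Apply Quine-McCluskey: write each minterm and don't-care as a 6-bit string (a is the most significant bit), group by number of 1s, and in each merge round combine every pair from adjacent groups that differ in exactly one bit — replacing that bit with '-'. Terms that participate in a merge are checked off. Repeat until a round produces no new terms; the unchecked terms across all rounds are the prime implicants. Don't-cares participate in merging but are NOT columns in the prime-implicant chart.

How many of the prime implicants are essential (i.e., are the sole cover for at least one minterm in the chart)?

10

[col 0] 000000, 001001*, 001010*, 001011*, 001100, 001111*, 010001*, 100010*, 100011*, 100100, 101101*, 110001*, 110101*, 111101*, 111111*
[col 1] -10001, 001-11, 0010-1, 00101-, 1-1101, 10001-, 11-101, 110-01, 1111-1
Prime implicants: -10001, 000000, 001-11, 0010-1, 00101-, 001100, 1-1101, 10001-, 100100, 11-101, 110-01, 1111-1
PI chart (minterm → PIs covering it):
  0 | 000000  (sole → essential)
  9 | 0010-1  (sole → essential)
  10 | 00101-  (sole → essential)
  11 | 001-11,0010-1,00101-
  12 | 001100  (sole → essential)
  15 | 001-11  (sole → essential)
  17 | -10001  (sole → essential)
  34 | 10001-  (sole → essential)
  35 | 10001-  (sole → essential)
  36 | 100100  (sole → essential)
  45 | 1-1101  (sole → essential)
  49 | -10001,110-01
  53 | 11-101,110-01
  61 | 1-1101,11-101,1111-1
  63 | 1111-1  (sole → essential)
Essential prime implicants: -10001, 000000, 001-11, 0010-1, 00101-, 001100, 1-1101, 10001-, 100100, 1111-1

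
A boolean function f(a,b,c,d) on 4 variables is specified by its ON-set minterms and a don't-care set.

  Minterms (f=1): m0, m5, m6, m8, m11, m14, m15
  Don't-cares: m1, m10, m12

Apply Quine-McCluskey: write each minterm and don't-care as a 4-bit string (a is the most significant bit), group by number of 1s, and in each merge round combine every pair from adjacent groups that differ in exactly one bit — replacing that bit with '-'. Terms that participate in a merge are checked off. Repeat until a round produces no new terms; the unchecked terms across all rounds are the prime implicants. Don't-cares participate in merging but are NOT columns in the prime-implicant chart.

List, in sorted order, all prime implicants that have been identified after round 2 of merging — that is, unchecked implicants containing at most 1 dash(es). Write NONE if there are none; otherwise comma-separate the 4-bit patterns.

size-2^0 implicants → 0000(✓)  0001(✓)  0101(✓)  0110(✓)  1000(✓)  1010(✓)  1011(✓)  1100(✓)  1110(✓)  1111(✓)
size-2^1 implicants → -000  -110  0-01  000-  1-00(✓)  1-10(✓)  1-11(✓)  10-0(✓)  101-(✓)  11-0(✓)  111-(✓)
size-2^2 implicants → 1--0  1-1-
Unchecked terms (primes): -000, -110, 0-01, 000-, 1--0, 1-1-

-000, -110, 0-01, 000-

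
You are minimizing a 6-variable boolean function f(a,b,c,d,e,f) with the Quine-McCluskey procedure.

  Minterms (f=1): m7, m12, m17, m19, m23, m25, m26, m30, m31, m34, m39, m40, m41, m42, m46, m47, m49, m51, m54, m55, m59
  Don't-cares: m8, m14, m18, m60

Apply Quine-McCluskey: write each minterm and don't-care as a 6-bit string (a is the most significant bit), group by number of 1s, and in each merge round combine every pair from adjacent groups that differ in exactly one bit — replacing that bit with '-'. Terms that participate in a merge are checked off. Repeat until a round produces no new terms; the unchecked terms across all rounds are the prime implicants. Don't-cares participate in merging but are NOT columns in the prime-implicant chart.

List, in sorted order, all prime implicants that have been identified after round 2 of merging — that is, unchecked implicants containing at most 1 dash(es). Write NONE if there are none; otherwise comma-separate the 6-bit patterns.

-01000, -01110, 0-1110, 001-00, 0011-0, 01-001, 01-010, 01-111, 01001-, 011-10, 01111-, 10-010, 10-111, 101-10, 1010-0, 10100-, 10111-, 11-011, 11011-, 111100

Round 0: 000111✓ 001000✓ 001100✓ 001110✓ 010001✓ 010010✓ 010011✓ 010111✓ 011001✓ 011010✓ 011110✓ 011111✓ 100010✓ 100111✓ 101000✓ 101001✓ 101010✓ 101110✓ 101111✓ 110001✓ 110011✓ 110110✓ 110111✓ 111011✓ 111100
Round 1: -00111✓ -01000 -01110 -10001✓ -10011✓ -10111✓ 0-0111✓ 0-1110 001-00 0011-0 01-001 01-010 01-111 010-11✓ 0100-1✓ 01001- 011-10 01111- 1-0111✓ 10-010 10-111 101-10 1010-0 10100- 10111- 11-011 110-11✓ 1100-1✓ 11011-
Round 2: --0111 -10-11 -100-1
PIs = {--0111, -01000, -01110, -10-11, -100-1, 0-1110, 001-00, 0011-0, 01-001, 01-010, 01-111, 01001-, 011-10, 01111-, 10-010, 10-111, 101-10, 1010-0, 10100-, 10111-, 11-011, 11011-, 111100}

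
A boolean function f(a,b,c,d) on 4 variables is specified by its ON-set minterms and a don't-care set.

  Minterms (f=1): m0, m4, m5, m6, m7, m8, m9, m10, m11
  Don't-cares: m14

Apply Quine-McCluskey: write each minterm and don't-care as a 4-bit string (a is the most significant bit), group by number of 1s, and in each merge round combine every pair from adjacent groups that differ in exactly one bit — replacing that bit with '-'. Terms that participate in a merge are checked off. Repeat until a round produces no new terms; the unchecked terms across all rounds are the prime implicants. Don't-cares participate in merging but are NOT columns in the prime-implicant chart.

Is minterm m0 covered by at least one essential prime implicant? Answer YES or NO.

NO

Round 0: 0000✓ 0100✓ 0101✓ 0110✓ 0111✓ 1000✓ 1001✓ 1010✓ 1011✓ 1110✓
Round 1: -000 -110 0-00 01-0✓ 01-1✓ 010-✓ 011-✓ 1-10 10-0✓ 10-1✓ 100-✓ 101-✓
Round 2: 01-- 10--
PIs = {-000, -110, 0-00, 01--, 1-10, 10--}
Coverage chart:
  m0: -000,0-00
  m4: 0-00,01--
  m5: 01-- ←essential
  m6: -110,01--
  m7: 01-- ←essential
  m8: -000,10--
  m9: 10-- ←essential
  m10: 1-10,10--
  m11: 10-- ←essential
Essential: 01--, 10--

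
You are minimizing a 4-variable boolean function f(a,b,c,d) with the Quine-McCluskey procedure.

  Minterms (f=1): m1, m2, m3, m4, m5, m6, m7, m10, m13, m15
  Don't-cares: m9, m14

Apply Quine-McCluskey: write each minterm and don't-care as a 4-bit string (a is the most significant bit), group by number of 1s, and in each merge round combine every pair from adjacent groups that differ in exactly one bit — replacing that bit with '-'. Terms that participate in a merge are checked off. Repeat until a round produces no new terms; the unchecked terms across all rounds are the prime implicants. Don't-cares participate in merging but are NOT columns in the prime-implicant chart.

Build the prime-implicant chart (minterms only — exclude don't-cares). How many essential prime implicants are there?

[col 0] 0001*, 0010*, 0011*, 0100*, 0101*, 0110*, 0111*, 1001*, 1010*, 1101*, 1110*, 1111*
[col 1] -001*, -010*, -101*, -110*, -111*, 0-01*, 0-10*, 0-11*, 00-1*, 001-*, 01-0*, 01-1*, 010-*, 011-*, 1-01*, 1-10*, 11-1*, 111-*
[col 2] --01, --10, -1-1, -11-, 0--1, 0-1-, 01--
Prime implicants: --01, --10, -1-1, -11-, 0--1, 0-1-, 01--
PI chart (minterm → PIs covering it):
  1 | --01,0--1
  2 | --10,0-1-
  3 | 0--1,0-1-
  4 | 01--  (sole → essential)
  5 | --01,-1-1,0--1,01--
  6 | --10,-11-,0-1-,01--
  7 | -1-1,-11-,0--1,0-1-,01--
  10 | --10  (sole → essential)
  13 | --01,-1-1
  15 | -1-1,-11-
Essential prime implicants: --10, 01--

2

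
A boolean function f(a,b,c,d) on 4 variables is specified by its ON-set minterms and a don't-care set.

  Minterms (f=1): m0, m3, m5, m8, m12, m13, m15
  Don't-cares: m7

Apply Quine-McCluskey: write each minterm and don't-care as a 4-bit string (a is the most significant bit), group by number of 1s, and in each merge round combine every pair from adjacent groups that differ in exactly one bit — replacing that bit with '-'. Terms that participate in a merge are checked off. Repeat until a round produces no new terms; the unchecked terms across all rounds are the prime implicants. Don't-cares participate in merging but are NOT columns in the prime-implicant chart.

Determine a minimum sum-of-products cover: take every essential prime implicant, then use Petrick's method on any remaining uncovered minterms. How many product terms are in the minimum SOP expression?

size-2^0 implicants → 0000(✓)  0011(✓)  0101(✓)  0111(✓)  1000(✓)  1100(✓)  1101(✓)  1111(✓)
size-2^1 implicants → -000  -101(✓)  -111(✓)  0-11  01-1(✓)  1-00  11-1(✓)  110-
size-2^2 implicants → -1-1
Unchecked terms (primes): -000, -1-1, 0-11, 1-00, 110-
Minterm coverage:
  m0 ⊆ -000 [E]
  m3 ⊆ 0-11 [E]
  m5 ⊆ -1-1 [E]
  m8 ⊆ -000,1-00
  m12 ⊆ 1-00,110-
  m13 ⊆ -1-1,110-
  m15 ⊆ -1-1 [E]
E = {-000, -1-1, 0-11}
Petrick residual → 1-00
Cover = b'c'd' + bd + a'cd + ac'd'  |cover|=4

4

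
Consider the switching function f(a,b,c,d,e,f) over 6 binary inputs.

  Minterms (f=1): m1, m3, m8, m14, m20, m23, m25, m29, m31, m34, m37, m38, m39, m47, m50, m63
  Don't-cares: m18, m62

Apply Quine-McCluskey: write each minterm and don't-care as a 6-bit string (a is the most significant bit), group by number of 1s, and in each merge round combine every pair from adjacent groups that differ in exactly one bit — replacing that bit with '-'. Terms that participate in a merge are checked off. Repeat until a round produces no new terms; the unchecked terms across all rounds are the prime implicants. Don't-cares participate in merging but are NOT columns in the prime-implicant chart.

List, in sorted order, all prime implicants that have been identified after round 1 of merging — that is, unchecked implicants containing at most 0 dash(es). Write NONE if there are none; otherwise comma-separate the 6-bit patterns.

001000, 001110, 010100

size-2^0 implicants → 000001(✓)  000011(✓)  001000  001110  010010(✓)  010100  010111(✓)  011001(✓)  011101(✓)  011111(✓)  100010(✓)  100101(✓)  100110(✓)  100111(✓)  101111(✓)  110010(✓)  111110(✓)  111111(✓)
size-2^1 implicants → -10010  -11111  0000-1  01-111  011-01  0111-1  1-0010  1-1111  10-111  100-10  1001-1  10011-  11111-
Unchecked terms (primes): -10010, -11111, 0000-1, 001000, 001110, 01-111, 010100, 011-01, 0111-1, 1-0010, 1-1111, 10-111, 100-10, 1001-1, 10011-, 11111-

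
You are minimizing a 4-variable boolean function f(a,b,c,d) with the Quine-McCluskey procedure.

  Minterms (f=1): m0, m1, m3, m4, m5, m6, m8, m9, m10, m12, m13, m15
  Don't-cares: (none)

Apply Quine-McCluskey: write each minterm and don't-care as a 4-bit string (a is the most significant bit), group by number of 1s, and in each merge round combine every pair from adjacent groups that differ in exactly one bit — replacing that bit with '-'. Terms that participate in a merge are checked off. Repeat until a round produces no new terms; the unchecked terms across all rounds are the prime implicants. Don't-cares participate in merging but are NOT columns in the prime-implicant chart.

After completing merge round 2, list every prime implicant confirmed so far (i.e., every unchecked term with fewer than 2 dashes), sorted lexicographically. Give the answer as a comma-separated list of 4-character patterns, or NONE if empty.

size-2^0 implicants → 0000(✓)  0001(✓)  0011(✓)  0100(✓)  0101(✓)  0110(✓)  1000(✓)  1001(✓)  1010(✓)  1100(✓)  1101(✓)  1111(✓)
size-2^1 implicants → -000(✓)  -001(✓)  -100(✓)  -101(✓)  0-00(✓)  0-01(✓)  00-1  000-(✓)  01-0  010-(✓)  1-00(✓)  1-01(✓)  10-0  100-(✓)  11-1  110-(✓)
size-2^2 implicants → --00(✓)  --01(✓)  -00-(✓)  -10-(✓)  0-0-(✓)  1-0-(✓)
size-2^3 implicants → --0-
Unchecked terms (primes): --0-, 00-1, 01-0, 10-0, 11-1

00-1, 01-0, 10-0, 11-1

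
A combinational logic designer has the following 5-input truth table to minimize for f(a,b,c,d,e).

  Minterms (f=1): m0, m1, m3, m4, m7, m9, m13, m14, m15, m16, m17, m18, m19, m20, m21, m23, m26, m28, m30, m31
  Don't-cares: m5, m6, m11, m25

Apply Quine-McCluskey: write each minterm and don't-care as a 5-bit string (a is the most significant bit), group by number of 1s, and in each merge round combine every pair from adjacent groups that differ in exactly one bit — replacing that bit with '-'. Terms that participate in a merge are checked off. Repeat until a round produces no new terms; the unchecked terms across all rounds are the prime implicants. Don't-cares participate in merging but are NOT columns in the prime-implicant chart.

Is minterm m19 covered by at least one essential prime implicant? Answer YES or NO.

NO

size-2^0 implicants → 00000(✓)  00001(✓)  00011(✓)  00100(✓)  00101(✓)  00110(✓)  00111(✓)  01001(✓)  01011(✓)  01101(✓)  01110(✓)  01111(✓)  10000(✓)  10001(✓)  10010(✓)  10011(✓)  10100(✓)  10101(✓)  10111(✓)  11001(✓)  11010(✓)  11100(✓)  11110(✓)  11111(✓)
size-2^1 implicants → -0000(✓)  -0001(✓)  -0011(✓)  -0100(✓)  -0101(✓)  -0111(✓)  -1001(✓)  -1110(✓)  -1111(✓)  0-001(✓)  0-011(✓)  0-101(✓)  0-110(✓)  0-111(✓)  00-00(✓)  00-01(✓)  00-11(✓)  000-1(✓)  0000-(✓)  001-0(✓)  001-1(✓)  0010-(✓)  0011-(✓)  01-01(✓)  01-11(✓)  010-1(✓)  011-1(✓)  0111-(✓)  1-001(✓)  1-010  1-100  1-111(✓)  10-00(✓)  10-01(✓)  10-11(✓)  100-0(✓)  100-1(✓)  1000-(✓)  1001-(✓)  101-1(✓)  1010-(✓)  11-10  111-0  1111-(✓)
size-2^2 implicants → --001  --111  -0-00(✓)  -0-01(✓)  -0-11(✓)  -00-1(✓)  -000-(✓)  -01-1(✓)  -010-(✓)  -111-  0--01(✓)  0--11(✓)  0-0-1(✓)  0-1-1(✓)  0-11-  00--1(✓)  00-0-(✓)  001--  01--1(✓)  10--1(✓)  10-0-(✓)  100--
size-2^3 implicants → -0--1  -0-0-  0---1
Unchecked terms (primes): --001, --111, -0--1, -0-0-, -111-, 0---1, 0-11-, 001--, 1-010, 1-100, 100--, 11-10, 111-0
Minterm coverage:
  m0 ⊆ -0-0- [E]
  m1 ⊆ --001,-0--1,-0-0-,0---1
  m3 ⊆ -0--1,0---1
  m4 ⊆ -0-0-,001--
  m7 ⊆ --111,-0--1,0---1,0-11-,001--
  m9 ⊆ --001,0---1
  m13 ⊆ 0---1 [E]
  m14 ⊆ -111-,0-11-
  m15 ⊆ --111,-111-,0---1,0-11-
  m16 ⊆ -0-0-,100--
  m17 ⊆ --001,-0--1,-0-0-,100--
  m18 ⊆ 1-010,100--
  m19 ⊆ -0--1,100--
  m20 ⊆ -0-0-,1-100
  m21 ⊆ -0--1,-0-0-
  m23 ⊆ --111,-0--1
  m26 ⊆ 1-010,11-10
  m28 ⊆ 1-100,111-0
  m30 ⊆ -111-,11-10,111-0
  m31 ⊆ --111,-111-
E = {-0-0-, 0---1}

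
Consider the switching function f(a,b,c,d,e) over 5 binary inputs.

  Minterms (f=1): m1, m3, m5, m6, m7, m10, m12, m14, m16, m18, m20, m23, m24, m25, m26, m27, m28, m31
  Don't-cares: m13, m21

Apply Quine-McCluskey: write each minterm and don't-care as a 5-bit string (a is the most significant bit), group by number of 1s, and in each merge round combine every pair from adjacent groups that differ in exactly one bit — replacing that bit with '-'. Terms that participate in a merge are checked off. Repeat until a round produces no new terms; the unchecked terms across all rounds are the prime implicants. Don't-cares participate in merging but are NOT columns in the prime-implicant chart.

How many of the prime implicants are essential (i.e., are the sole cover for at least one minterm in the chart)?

3

Round 0: 00001✓ 00011✓ 00101✓ 00110✓ 00111✓ 01010✓ 01100✓ 01101✓ 01110✓ 10000✓ 10010✓ 10100✓ 10101✓ 10111✓ 11000✓ 11001✓ 11010✓ 11011✓ 11100✓ 11111✓
Round 1: -0101✓ -0111✓ -1010 -1100 0-101 0-110 00-01✓ 00-11✓ 000-1✓ 001-1✓ 0011- 01-10 011-0 0110- 1-000✓ 1-010✓ 1-100✓ 1-111 10-00✓ 100-0✓ 101-1✓ 1010- 11-00✓ 11-11 110-0✓ 110-1✓ 1100-✓ 1101-✓
Round 2: -01-1 00--1 1--00 1-0-0 110--
PIs = {-01-1, -1010, -1100, 0-101, 0-110, 00--1, 0011-, 01-10, 011-0, 0110-, 1--00, 1-0-0, 1-111, 1010-, 11-11, 110--}
Coverage chart:
  m1: 00--1 ←essential
  m3: 00--1 ←essential
  m5: -01-1,0-101,00--1
  m6: 0-110,0011-
  m7: -01-1,00--1,0011-
  m10: -1010,01-10
  m12: -1100,011-0,0110-
  m14: 0-110,01-10,011-0
  m16: 1--00,1-0-0
  m18: 1-0-0 ←essential
  m20: 1--00,1010-
  m23: -01-1,1-111
  m24: 1--00,1-0-0,110--
  m25: 110-- ←essential
  m26: -1010,1-0-0,110--
  m27: 11-11,110--
  m28: -1100,1--00
  m31: 1-111,11-11
Essential: 00--1, 1-0-0, 110--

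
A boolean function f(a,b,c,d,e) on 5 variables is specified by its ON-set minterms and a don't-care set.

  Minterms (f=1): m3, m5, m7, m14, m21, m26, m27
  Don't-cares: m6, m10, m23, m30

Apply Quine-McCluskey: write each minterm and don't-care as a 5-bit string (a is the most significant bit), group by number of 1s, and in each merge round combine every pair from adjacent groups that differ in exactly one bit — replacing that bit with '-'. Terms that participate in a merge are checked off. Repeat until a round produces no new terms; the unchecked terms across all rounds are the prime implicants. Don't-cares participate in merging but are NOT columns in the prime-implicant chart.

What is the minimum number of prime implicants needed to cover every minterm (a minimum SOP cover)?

size-2^0 implicants → 00011(✓)  00101(✓)  00110(✓)  00111(✓)  01010(✓)  01110(✓)  10101(✓)  10111(✓)  11010(✓)  11011(✓)  11110(✓)
size-2^1 implicants → -0101(✓)  -0111(✓)  -1010(✓)  -1110(✓)  0-110  00-11  001-1(✓)  0011-  01-10(✓)  101-1(✓)  11-10(✓)  1101-
size-2^2 implicants → -01-1  -1-10
Unchecked terms (primes): -01-1, -1-10, 0-110, 00-11, 0011-, 1101-
Minterm coverage:
  m3 ⊆ 00-11 [E]
  m5 ⊆ -01-1 [E]
  m7 ⊆ -01-1,00-11,0011-
  m14 ⊆ -1-10,0-110
  m21 ⊆ -01-1 [E]
  m26 ⊆ -1-10,1101-
  m27 ⊆ 1101- [E]
E = {-01-1, 00-11, 1101-}
Petrick residual → -1-10
Cover = b'ce + bde' + a'b'de + abc'd  |cover|=4

4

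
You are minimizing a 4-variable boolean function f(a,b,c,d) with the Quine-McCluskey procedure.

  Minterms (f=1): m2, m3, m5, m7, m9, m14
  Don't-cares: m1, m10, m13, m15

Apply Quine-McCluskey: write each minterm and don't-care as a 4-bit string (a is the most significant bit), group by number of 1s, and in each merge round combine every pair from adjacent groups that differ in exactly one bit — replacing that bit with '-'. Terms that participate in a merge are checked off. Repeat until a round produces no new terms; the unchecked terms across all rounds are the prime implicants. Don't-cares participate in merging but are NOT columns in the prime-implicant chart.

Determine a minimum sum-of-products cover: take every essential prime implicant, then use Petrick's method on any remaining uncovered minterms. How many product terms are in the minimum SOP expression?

[col 0] 0001*, 0010*, 0011*, 0101*, 0111*, 1001*, 1010*, 1101*, 1110*, 1111*
[col 1] -001*, -010, -101*, -111*, 0-01*, 0-11*, 00-1*, 001-, 01-1*, 1-01*, 1-10, 11-1*, 111-
[col 2] --01, -1-1, 0--1
Prime implicants: --01, -010, -1-1, 0--1, 001-, 1-10, 111-
PI chart (minterm → PIs covering it):
  2 | -010,001-
  3 | 0--1,001-
  5 | --01,-1-1,0--1
  7 | -1-1,0--1
  9 | --01  (sole → essential)
  14 | 1-10,111-
Essential prime implicants: --01
Petrick residual → -010, 0--1, 1-10
Minimum SOP uses 4 PIs: c'd + b'cd' + a'd + acd'

4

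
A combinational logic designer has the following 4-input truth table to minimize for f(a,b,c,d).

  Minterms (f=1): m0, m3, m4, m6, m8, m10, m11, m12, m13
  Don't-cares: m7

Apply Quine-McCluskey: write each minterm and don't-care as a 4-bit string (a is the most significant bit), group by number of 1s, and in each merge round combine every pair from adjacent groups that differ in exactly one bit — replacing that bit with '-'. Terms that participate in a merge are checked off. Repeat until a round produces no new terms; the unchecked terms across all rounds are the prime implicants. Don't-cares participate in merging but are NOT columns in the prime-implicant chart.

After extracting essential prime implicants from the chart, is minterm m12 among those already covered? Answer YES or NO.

size-2^0 implicants → 0000(✓)  0011(✓)  0100(✓)  0110(✓)  0111(✓)  1000(✓)  1010(✓)  1011(✓)  1100(✓)  1101(✓)
size-2^1 implicants → -000(✓)  -011  -100(✓)  0-00(✓)  0-11  01-0  011-  1-00(✓)  10-0  101-  110-
size-2^2 implicants → --00
Unchecked terms (primes): --00, -011, 0-11, 01-0, 011-, 10-0, 101-, 110-
Minterm coverage:
  m0 ⊆ --00 [E]
  m3 ⊆ -011,0-11
  m4 ⊆ --00,01-0
  m6 ⊆ 01-0,011-
  m8 ⊆ --00,10-0
  m10 ⊆ 10-0,101-
  m11 ⊆ -011,101-
  m12 ⊆ --00,110-
  m13 ⊆ 110- [E]
E = {--00, 110-}

YES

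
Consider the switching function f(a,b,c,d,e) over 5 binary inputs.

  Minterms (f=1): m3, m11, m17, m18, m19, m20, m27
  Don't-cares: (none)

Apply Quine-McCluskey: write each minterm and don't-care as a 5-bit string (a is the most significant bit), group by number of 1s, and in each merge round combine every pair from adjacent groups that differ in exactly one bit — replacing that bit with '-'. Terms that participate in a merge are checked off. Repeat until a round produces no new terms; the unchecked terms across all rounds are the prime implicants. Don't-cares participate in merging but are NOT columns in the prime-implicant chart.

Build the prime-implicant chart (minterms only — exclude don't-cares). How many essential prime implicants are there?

4

Round 0: 00011✓ 01011✓ 10001✓ 10010✓ 10011✓ 10100 11011✓
Round 1: -0011✓ -1011✓ 0-011✓ 1-011✓ 100-1 1001-
Round 2: --011
PIs = {--011, 100-1, 1001-, 10100}
Coverage chart:
  m3: --011 ←essential
  m11: --011 ←essential
  m17: 100-1 ←essential
  m18: 1001- ←essential
  m19: --011,100-1,1001-
  m20: 10100 ←essential
  m27: --011 ←essential
Essential: --011, 100-1, 1001-, 10100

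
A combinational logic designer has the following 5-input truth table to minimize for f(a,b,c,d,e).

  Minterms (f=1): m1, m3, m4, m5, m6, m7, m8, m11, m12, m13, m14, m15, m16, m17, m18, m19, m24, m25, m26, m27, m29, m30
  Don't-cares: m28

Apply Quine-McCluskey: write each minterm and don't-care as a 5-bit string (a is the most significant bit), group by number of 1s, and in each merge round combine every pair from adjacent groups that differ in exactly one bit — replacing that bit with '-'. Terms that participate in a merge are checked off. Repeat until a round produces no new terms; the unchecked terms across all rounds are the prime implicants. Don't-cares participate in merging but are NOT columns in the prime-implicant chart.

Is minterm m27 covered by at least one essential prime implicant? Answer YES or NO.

size-2^0 implicants → 00001(✓)  00011(✓)  00100(✓)  00101(✓)  00110(✓)  00111(✓)  01000(✓)  01011(✓)  01100(✓)  01101(✓)  01110(✓)  01111(✓)  10000(✓)  10001(✓)  10010(✓)  10011(✓)  11000(✓)  11001(✓)  11010(✓)  11011(✓)  11100(✓)  11101(✓)  11110(✓)
size-2^1 implicants → -0001(✓)  -0011(✓)  -1000(✓)  -1011(✓)  -1100(✓)  -1101(✓)  -1110(✓)  0-011(✓)  0-100(✓)  0-101(✓)  0-110(✓)  0-111(✓)  00-01(✓)  00-11(✓)  000-1(✓)  001-0(✓)  001-1(✓)  0010-(✓)  0011-(✓)  01-00(✓)  01-11(✓)  011-0(✓)  011-1(✓)  0110-(✓)  0111-(✓)  1-000(✓)  1-001(✓)  1-010(✓)  1-011(✓)  100-0(✓)  100-1(✓)  1000-(✓)  1001-(✓)  11-00(✓)  11-01(✓)  11-10(✓)  110-0(✓)  110-1(✓)  1100-(✓)  1101-(✓)  111-0(✓)  1110-(✓)
size-2^2 implicants → --011  -00-1  -1-00  -11-0  -110-  0--11  0-1-0(✓)  0-1-1(✓)  0-10-(✓)  0-11-(✓)  00--1  001--(✓)  011--(✓)  1-0-0(✓)  1-0-1(✓)  1-00-(✓)  1-01-(✓)  100--(✓)  11--0  11-0-  110--(✓)
size-2^3 implicants → 0-1--  1-0--
Unchecked terms (primes): --011, -00-1, -1-00, -11-0, -110-, 0--11, 0-1--, 00--1, 1-0--, 11--0, 11-0-
Minterm coverage:
  m1 ⊆ -00-1,00--1
  m3 ⊆ --011,-00-1,0--11,00--1
  m4 ⊆ 0-1-- [E]
  m5 ⊆ 0-1--,00--1
  m6 ⊆ 0-1-- [E]
  m7 ⊆ 0--11,0-1--,00--1
  m8 ⊆ -1-00 [E]
  m11 ⊆ --011,0--11
  m12 ⊆ -1-00,-11-0,-110-,0-1--
  m13 ⊆ -110-,0-1--
  m14 ⊆ -11-0,0-1--
  m15 ⊆ 0--11,0-1--
  m16 ⊆ 1-0-- [E]
  m17 ⊆ -00-1,1-0--
  m18 ⊆ 1-0-- [E]
  m19 ⊆ --011,-00-1,1-0--
  m24 ⊆ -1-00,1-0--,11--0,11-0-
  m25 ⊆ 1-0--,11-0-
  m26 ⊆ 1-0--,11--0
  m27 ⊆ --011,1-0--
  m29 ⊆ -110-,11-0-
  m30 ⊆ -11-0,11--0
E = {-1-00, 0-1--, 1-0--}

YES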